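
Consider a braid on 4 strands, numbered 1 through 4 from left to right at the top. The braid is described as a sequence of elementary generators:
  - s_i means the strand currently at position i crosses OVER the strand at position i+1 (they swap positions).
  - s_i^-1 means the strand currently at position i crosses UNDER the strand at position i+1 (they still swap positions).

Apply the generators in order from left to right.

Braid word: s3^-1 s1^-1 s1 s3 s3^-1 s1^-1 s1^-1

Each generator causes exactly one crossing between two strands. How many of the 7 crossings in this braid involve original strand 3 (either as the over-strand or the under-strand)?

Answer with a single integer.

Answer: 3

Derivation:
Gen 1: crossing 3x4. Involves strand 3? yes. Count so far: 1
Gen 2: crossing 1x2. Involves strand 3? no. Count so far: 1
Gen 3: crossing 2x1. Involves strand 3? no. Count so far: 1
Gen 4: crossing 4x3. Involves strand 3? yes. Count so far: 2
Gen 5: crossing 3x4. Involves strand 3? yes. Count so far: 3
Gen 6: crossing 1x2. Involves strand 3? no. Count so far: 3
Gen 7: crossing 2x1. Involves strand 3? no. Count so far: 3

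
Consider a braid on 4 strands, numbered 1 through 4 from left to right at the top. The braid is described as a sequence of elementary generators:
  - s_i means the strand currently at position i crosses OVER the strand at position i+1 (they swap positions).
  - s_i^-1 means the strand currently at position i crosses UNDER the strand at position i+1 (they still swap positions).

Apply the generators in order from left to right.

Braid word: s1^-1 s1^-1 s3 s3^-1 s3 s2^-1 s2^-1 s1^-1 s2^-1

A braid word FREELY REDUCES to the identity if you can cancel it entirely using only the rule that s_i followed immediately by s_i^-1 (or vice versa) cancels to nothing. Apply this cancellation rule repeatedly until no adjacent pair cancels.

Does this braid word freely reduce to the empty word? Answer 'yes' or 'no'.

Answer: no

Derivation:
Gen 1 (s1^-1): push. Stack: [s1^-1]
Gen 2 (s1^-1): push. Stack: [s1^-1 s1^-1]
Gen 3 (s3): push. Stack: [s1^-1 s1^-1 s3]
Gen 4 (s3^-1): cancels prior s3. Stack: [s1^-1 s1^-1]
Gen 5 (s3): push. Stack: [s1^-1 s1^-1 s3]
Gen 6 (s2^-1): push. Stack: [s1^-1 s1^-1 s3 s2^-1]
Gen 7 (s2^-1): push. Stack: [s1^-1 s1^-1 s3 s2^-1 s2^-1]
Gen 8 (s1^-1): push. Stack: [s1^-1 s1^-1 s3 s2^-1 s2^-1 s1^-1]
Gen 9 (s2^-1): push. Stack: [s1^-1 s1^-1 s3 s2^-1 s2^-1 s1^-1 s2^-1]
Reduced word: s1^-1 s1^-1 s3 s2^-1 s2^-1 s1^-1 s2^-1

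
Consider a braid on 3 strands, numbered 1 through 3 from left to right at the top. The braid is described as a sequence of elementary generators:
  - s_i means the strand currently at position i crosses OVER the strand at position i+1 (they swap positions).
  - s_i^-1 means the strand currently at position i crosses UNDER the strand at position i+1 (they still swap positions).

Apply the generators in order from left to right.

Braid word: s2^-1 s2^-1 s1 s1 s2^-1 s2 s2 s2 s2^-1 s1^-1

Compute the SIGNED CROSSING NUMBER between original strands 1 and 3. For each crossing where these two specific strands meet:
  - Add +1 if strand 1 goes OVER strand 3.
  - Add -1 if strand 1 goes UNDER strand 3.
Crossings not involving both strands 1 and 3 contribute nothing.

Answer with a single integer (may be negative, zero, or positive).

Answer: -1

Derivation:
Gen 1: crossing 2x3. Both 1&3? no. Sum: 0
Gen 2: crossing 3x2. Both 1&3? no. Sum: 0
Gen 3: crossing 1x2. Both 1&3? no. Sum: 0
Gen 4: crossing 2x1. Both 1&3? no. Sum: 0
Gen 5: crossing 2x3. Both 1&3? no. Sum: 0
Gen 6: crossing 3x2. Both 1&3? no. Sum: 0
Gen 7: crossing 2x3. Both 1&3? no. Sum: 0
Gen 8: crossing 3x2. Both 1&3? no. Sum: 0
Gen 9: crossing 2x3. Both 1&3? no. Sum: 0
Gen 10: 1 under 3. Both 1&3? yes. Contrib: -1. Sum: -1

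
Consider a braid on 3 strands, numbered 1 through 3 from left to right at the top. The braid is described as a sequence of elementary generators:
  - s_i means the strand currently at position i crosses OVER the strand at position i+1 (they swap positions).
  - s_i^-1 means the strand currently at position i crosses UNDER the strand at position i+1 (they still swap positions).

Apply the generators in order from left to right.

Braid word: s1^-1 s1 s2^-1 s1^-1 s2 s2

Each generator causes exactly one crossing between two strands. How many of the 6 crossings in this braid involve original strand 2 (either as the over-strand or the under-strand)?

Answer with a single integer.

Answer: 5

Derivation:
Gen 1: crossing 1x2. Involves strand 2? yes. Count so far: 1
Gen 2: crossing 2x1. Involves strand 2? yes. Count so far: 2
Gen 3: crossing 2x3. Involves strand 2? yes. Count so far: 3
Gen 4: crossing 1x3. Involves strand 2? no. Count so far: 3
Gen 5: crossing 1x2. Involves strand 2? yes. Count so far: 4
Gen 6: crossing 2x1. Involves strand 2? yes. Count so far: 5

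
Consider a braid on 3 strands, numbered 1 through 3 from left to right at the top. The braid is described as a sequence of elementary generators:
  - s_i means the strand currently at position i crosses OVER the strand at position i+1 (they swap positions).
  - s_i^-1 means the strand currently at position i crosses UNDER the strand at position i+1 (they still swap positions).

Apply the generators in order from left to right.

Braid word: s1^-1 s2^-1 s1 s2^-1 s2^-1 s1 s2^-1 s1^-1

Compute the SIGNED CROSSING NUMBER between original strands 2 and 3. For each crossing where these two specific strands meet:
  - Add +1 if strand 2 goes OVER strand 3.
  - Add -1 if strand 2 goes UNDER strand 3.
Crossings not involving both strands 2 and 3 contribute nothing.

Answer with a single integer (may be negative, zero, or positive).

Answer: 0

Derivation:
Gen 1: crossing 1x2. Both 2&3? no. Sum: 0
Gen 2: crossing 1x3. Both 2&3? no. Sum: 0
Gen 3: 2 over 3. Both 2&3? yes. Contrib: +1. Sum: 1
Gen 4: crossing 2x1. Both 2&3? no. Sum: 1
Gen 5: crossing 1x2. Both 2&3? no. Sum: 1
Gen 6: 3 over 2. Both 2&3? yes. Contrib: -1. Sum: 0
Gen 7: crossing 3x1. Both 2&3? no. Sum: 0
Gen 8: crossing 2x1. Both 2&3? no. Sum: 0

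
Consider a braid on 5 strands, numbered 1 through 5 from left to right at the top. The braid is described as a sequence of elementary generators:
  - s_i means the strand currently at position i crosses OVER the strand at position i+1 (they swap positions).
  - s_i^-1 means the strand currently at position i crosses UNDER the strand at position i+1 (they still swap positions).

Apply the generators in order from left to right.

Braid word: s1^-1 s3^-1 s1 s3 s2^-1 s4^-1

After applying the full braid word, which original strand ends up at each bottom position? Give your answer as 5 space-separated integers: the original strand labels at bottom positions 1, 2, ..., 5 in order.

Answer: 1 3 2 5 4

Derivation:
Gen 1 (s1^-1): strand 1 crosses under strand 2. Perm now: [2 1 3 4 5]
Gen 2 (s3^-1): strand 3 crosses under strand 4. Perm now: [2 1 4 3 5]
Gen 3 (s1): strand 2 crosses over strand 1. Perm now: [1 2 4 3 5]
Gen 4 (s3): strand 4 crosses over strand 3. Perm now: [1 2 3 4 5]
Gen 5 (s2^-1): strand 2 crosses under strand 3. Perm now: [1 3 2 4 5]
Gen 6 (s4^-1): strand 4 crosses under strand 5. Perm now: [1 3 2 5 4]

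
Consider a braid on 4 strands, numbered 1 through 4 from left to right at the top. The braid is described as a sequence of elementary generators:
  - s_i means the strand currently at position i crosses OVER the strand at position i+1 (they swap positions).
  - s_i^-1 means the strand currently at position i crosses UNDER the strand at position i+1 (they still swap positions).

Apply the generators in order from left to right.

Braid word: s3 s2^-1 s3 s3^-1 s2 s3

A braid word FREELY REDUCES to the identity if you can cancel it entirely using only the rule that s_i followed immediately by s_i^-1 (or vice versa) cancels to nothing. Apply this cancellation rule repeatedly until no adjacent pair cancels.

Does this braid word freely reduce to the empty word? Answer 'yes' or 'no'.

Gen 1 (s3): push. Stack: [s3]
Gen 2 (s2^-1): push. Stack: [s3 s2^-1]
Gen 3 (s3): push. Stack: [s3 s2^-1 s3]
Gen 4 (s3^-1): cancels prior s3. Stack: [s3 s2^-1]
Gen 5 (s2): cancels prior s2^-1. Stack: [s3]
Gen 6 (s3): push. Stack: [s3 s3]
Reduced word: s3 s3

Answer: no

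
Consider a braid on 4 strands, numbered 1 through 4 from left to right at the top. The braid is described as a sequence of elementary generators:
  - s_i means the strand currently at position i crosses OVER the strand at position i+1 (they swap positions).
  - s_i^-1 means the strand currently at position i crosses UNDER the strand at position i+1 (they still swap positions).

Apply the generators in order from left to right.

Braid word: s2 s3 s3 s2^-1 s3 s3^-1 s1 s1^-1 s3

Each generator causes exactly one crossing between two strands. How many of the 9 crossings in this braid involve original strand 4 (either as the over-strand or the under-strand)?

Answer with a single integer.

Answer: 5

Derivation:
Gen 1: crossing 2x3. Involves strand 4? no. Count so far: 0
Gen 2: crossing 2x4. Involves strand 4? yes. Count so far: 1
Gen 3: crossing 4x2. Involves strand 4? yes. Count so far: 2
Gen 4: crossing 3x2. Involves strand 4? no. Count so far: 2
Gen 5: crossing 3x4. Involves strand 4? yes. Count so far: 3
Gen 6: crossing 4x3. Involves strand 4? yes. Count so far: 4
Gen 7: crossing 1x2. Involves strand 4? no. Count so far: 4
Gen 8: crossing 2x1. Involves strand 4? no. Count so far: 4
Gen 9: crossing 3x4. Involves strand 4? yes. Count so far: 5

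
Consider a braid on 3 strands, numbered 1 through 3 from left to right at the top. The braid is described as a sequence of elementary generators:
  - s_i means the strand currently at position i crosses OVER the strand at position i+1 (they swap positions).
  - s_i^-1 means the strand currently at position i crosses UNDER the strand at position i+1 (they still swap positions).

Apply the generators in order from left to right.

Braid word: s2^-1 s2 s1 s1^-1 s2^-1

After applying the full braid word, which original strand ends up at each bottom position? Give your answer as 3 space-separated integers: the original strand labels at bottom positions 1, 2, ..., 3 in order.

Answer: 1 3 2

Derivation:
Gen 1 (s2^-1): strand 2 crosses under strand 3. Perm now: [1 3 2]
Gen 2 (s2): strand 3 crosses over strand 2. Perm now: [1 2 3]
Gen 3 (s1): strand 1 crosses over strand 2. Perm now: [2 1 3]
Gen 4 (s1^-1): strand 2 crosses under strand 1. Perm now: [1 2 3]
Gen 5 (s2^-1): strand 2 crosses under strand 3. Perm now: [1 3 2]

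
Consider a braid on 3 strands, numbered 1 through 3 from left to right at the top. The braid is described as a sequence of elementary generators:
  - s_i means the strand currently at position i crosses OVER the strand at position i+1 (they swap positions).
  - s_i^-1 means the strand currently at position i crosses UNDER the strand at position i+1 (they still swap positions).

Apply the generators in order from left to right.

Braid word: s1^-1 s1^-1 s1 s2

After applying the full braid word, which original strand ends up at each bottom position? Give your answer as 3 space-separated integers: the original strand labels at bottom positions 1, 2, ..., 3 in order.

Answer: 2 3 1

Derivation:
Gen 1 (s1^-1): strand 1 crosses under strand 2. Perm now: [2 1 3]
Gen 2 (s1^-1): strand 2 crosses under strand 1. Perm now: [1 2 3]
Gen 3 (s1): strand 1 crosses over strand 2. Perm now: [2 1 3]
Gen 4 (s2): strand 1 crosses over strand 3. Perm now: [2 3 1]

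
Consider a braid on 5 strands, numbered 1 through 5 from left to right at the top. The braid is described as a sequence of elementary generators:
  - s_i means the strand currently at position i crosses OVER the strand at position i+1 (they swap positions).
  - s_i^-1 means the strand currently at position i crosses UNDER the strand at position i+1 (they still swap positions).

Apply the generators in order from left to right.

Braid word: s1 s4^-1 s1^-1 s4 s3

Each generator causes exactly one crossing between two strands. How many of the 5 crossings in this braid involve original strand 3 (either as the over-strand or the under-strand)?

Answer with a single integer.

Gen 1: crossing 1x2. Involves strand 3? no. Count so far: 0
Gen 2: crossing 4x5. Involves strand 3? no. Count so far: 0
Gen 3: crossing 2x1. Involves strand 3? no. Count so far: 0
Gen 4: crossing 5x4. Involves strand 3? no. Count so far: 0
Gen 5: crossing 3x4. Involves strand 3? yes. Count so far: 1

Answer: 1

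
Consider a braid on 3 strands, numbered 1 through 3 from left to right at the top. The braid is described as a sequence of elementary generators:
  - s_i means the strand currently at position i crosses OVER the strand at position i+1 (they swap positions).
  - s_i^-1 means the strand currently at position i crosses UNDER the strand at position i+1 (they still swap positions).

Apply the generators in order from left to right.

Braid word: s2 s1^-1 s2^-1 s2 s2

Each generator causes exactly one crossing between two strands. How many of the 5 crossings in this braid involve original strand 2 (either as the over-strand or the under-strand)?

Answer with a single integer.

Gen 1: crossing 2x3. Involves strand 2? yes. Count so far: 1
Gen 2: crossing 1x3. Involves strand 2? no. Count so far: 1
Gen 3: crossing 1x2. Involves strand 2? yes. Count so far: 2
Gen 4: crossing 2x1. Involves strand 2? yes. Count so far: 3
Gen 5: crossing 1x2. Involves strand 2? yes. Count so far: 4

Answer: 4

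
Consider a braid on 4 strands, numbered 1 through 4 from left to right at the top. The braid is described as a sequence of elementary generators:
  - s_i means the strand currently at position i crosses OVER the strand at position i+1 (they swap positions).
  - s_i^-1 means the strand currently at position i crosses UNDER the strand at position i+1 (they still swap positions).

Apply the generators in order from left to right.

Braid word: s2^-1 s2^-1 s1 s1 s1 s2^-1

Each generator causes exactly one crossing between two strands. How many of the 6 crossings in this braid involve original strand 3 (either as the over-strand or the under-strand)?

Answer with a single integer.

Gen 1: crossing 2x3. Involves strand 3? yes. Count so far: 1
Gen 2: crossing 3x2. Involves strand 3? yes. Count so far: 2
Gen 3: crossing 1x2. Involves strand 3? no. Count so far: 2
Gen 4: crossing 2x1. Involves strand 3? no. Count so far: 2
Gen 5: crossing 1x2. Involves strand 3? no. Count so far: 2
Gen 6: crossing 1x3. Involves strand 3? yes. Count so far: 3

Answer: 3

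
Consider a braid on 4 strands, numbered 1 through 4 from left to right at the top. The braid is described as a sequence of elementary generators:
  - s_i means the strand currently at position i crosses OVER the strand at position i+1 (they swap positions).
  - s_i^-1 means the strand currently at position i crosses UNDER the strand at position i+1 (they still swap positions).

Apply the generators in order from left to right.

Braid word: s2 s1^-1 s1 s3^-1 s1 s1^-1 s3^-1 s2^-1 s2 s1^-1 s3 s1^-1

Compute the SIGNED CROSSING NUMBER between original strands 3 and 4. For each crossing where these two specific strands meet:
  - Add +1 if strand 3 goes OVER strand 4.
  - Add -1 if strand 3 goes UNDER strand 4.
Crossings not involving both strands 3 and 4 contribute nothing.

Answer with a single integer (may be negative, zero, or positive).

Gen 1: crossing 2x3. Both 3&4? no. Sum: 0
Gen 2: crossing 1x3. Both 3&4? no. Sum: 0
Gen 3: crossing 3x1. Both 3&4? no. Sum: 0
Gen 4: crossing 2x4. Both 3&4? no. Sum: 0
Gen 5: crossing 1x3. Both 3&4? no. Sum: 0
Gen 6: crossing 3x1. Both 3&4? no. Sum: 0
Gen 7: crossing 4x2. Both 3&4? no. Sum: 0
Gen 8: crossing 3x2. Both 3&4? no. Sum: 0
Gen 9: crossing 2x3. Both 3&4? no. Sum: 0
Gen 10: crossing 1x3. Both 3&4? no. Sum: 0
Gen 11: crossing 2x4. Both 3&4? no. Sum: 0
Gen 12: crossing 3x1. Both 3&4? no. Sum: 0

Answer: 0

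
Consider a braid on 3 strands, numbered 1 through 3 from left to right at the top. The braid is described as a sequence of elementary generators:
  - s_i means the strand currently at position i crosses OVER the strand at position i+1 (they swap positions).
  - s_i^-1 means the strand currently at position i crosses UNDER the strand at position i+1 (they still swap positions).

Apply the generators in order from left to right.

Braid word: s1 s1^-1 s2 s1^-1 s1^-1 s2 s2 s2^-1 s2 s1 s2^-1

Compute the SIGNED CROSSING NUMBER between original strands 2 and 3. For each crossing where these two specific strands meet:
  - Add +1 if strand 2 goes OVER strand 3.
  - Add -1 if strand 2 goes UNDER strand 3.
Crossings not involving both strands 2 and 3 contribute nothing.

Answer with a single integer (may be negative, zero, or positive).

Gen 1: crossing 1x2. Both 2&3? no. Sum: 0
Gen 2: crossing 2x1. Both 2&3? no. Sum: 0
Gen 3: 2 over 3. Both 2&3? yes. Contrib: +1. Sum: 1
Gen 4: crossing 1x3. Both 2&3? no. Sum: 1
Gen 5: crossing 3x1. Both 2&3? no. Sum: 1
Gen 6: 3 over 2. Both 2&3? yes. Contrib: -1. Sum: 0
Gen 7: 2 over 3. Both 2&3? yes. Contrib: +1. Sum: 1
Gen 8: 3 under 2. Both 2&3? yes. Contrib: +1. Sum: 2
Gen 9: 2 over 3. Both 2&3? yes. Contrib: +1. Sum: 3
Gen 10: crossing 1x3. Both 2&3? no. Sum: 3
Gen 11: crossing 1x2. Both 2&3? no. Sum: 3

Answer: 3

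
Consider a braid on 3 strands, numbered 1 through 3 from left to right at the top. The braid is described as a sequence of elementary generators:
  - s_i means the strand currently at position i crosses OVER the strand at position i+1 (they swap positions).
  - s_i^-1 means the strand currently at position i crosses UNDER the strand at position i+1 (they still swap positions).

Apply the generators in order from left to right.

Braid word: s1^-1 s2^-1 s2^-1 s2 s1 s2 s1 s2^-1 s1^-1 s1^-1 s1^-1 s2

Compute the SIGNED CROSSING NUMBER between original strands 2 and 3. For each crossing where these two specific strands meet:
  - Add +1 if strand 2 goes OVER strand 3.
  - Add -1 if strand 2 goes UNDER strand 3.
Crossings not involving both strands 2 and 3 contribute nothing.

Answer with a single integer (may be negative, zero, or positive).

Gen 1: crossing 1x2. Both 2&3? no. Sum: 0
Gen 2: crossing 1x3. Both 2&3? no. Sum: 0
Gen 3: crossing 3x1. Both 2&3? no. Sum: 0
Gen 4: crossing 1x3. Both 2&3? no. Sum: 0
Gen 5: 2 over 3. Both 2&3? yes. Contrib: +1. Sum: 1
Gen 6: crossing 2x1. Both 2&3? no. Sum: 1
Gen 7: crossing 3x1. Both 2&3? no. Sum: 1
Gen 8: 3 under 2. Both 2&3? yes. Contrib: +1. Sum: 2
Gen 9: crossing 1x2. Both 2&3? no. Sum: 2
Gen 10: crossing 2x1. Both 2&3? no. Sum: 2
Gen 11: crossing 1x2. Both 2&3? no. Sum: 2
Gen 12: crossing 1x3. Both 2&3? no. Sum: 2

Answer: 2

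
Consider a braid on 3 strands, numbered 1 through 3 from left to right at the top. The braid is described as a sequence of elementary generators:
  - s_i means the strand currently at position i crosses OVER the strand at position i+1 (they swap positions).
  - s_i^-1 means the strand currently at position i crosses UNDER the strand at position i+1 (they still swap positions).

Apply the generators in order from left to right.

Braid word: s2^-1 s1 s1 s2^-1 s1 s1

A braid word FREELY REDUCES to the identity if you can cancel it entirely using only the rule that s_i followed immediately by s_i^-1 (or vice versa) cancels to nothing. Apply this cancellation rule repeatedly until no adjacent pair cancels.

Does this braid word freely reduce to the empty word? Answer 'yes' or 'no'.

Gen 1 (s2^-1): push. Stack: [s2^-1]
Gen 2 (s1): push. Stack: [s2^-1 s1]
Gen 3 (s1): push. Stack: [s2^-1 s1 s1]
Gen 4 (s2^-1): push. Stack: [s2^-1 s1 s1 s2^-1]
Gen 5 (s1): push. Stack: [s2^-1 s1 s1 s2^-1 s1]
Gen 6 (s1): push. Stack: [s2^-1 s1 s1 s2^-1 s1 s1]
Reduced word: s2^-1 s1 s1 s2^-1 s1 s1

Answer: no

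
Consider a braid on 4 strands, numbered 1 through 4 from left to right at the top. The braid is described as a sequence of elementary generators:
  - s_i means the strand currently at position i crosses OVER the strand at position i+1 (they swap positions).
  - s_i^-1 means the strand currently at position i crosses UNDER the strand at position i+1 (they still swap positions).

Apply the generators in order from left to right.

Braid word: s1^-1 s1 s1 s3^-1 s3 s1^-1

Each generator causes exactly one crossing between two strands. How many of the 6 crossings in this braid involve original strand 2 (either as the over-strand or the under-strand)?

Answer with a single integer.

Answer: 4

Derivation:
Gen 1: crossing 1x2. Involves strand 2? yes. Count so far: 1
Gen 2: crossing 2x1. Involves strand 2? yes. Count so far: 2
Gen 3: crossing 1x2. Involves strand 2? yes. Count so far: 3
Gen 4: crossing 3x4. Involves strand 2? no. Count so far: 3
Gen 5: crossing 4x3. Involves strand 2? no. Count so far: 3
Gen 6: crossing 2x1. Involves strand 2? yes. Count so far: 4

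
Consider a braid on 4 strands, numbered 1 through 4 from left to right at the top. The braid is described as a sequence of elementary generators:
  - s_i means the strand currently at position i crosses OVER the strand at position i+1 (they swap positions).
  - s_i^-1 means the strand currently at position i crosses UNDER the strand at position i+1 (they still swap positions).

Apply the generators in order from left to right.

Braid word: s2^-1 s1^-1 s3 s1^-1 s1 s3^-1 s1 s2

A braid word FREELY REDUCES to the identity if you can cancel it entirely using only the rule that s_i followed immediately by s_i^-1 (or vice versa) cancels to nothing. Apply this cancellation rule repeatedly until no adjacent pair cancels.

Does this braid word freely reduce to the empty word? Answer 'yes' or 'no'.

Answer: yes

Derivation:
Gen 1 (s2^-1): push. Stack: [s2^-1]
Gen 2 (s1^-1): push. Stack: [s2^-1 s1^-1]
Gen 3 (s3): push. Stack: [s2^-1 s1^-1 s3]
Gen 4 (s1^-1): push. Stack: [s2^-1 s1^-1 s3 s1^-1]
Gen 5 (s1): cancels prior s1^-1. Stack: [s2^-1 s1^-1 s3]
Gen 6 (s3^-1): cancels prior s3. Stack: [s2^-1 s1^-1]
Gen 7 (s1): cancels prior s1^-1. Stack: [s2^-1]
Gen 8 (s2): cancels prior s2^-1. Stack: []
Reduced word: (empty)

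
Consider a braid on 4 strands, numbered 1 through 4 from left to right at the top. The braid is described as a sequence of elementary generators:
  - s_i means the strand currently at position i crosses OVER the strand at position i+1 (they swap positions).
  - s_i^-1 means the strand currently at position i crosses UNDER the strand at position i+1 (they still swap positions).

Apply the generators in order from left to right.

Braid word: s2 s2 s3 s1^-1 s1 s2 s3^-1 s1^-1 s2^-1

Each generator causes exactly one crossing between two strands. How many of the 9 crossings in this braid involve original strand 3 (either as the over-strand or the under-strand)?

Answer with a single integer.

Gen 1: crossing 2x3. Involves strand 3? yes. Count so far: 1
Gen 2: crossing 3x2. Involves strand 3? yes. Count so far: 2
Gen 3: crossing 3x4. Involves strand 3? yes. Count so far: 3
Gen 4: crossing 1x2. Involves strand 3? no. Count so far: 3
Gen 5: crossing 2x1. Involves strand 3? no. Count so far: 3
Gen 6: crossing 2x4. Involves strand 3? no. Count so far: 3
Gen 7: crossing 2x3. Involves strand 3? yes. Count so far: 4
Gen 8: crossing 1x4. Involves strand 3? no. Count so far: 4
Gen 9: crossing 1x3. Involves strand 3? yes. Count so far: 5

Answer: 5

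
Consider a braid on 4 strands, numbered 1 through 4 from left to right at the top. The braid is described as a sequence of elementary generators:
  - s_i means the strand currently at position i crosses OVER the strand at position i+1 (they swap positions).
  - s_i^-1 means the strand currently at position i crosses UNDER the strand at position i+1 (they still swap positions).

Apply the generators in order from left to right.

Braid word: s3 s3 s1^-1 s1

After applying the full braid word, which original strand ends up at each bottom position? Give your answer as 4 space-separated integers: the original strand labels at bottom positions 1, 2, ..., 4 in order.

Gen 1 (s3): strand 3 crosses over strand 4. Perm now: [1 2 4 3]
Gen 2 (s3): strand 4 crosses over strand 3. Perm now: [1 2 3 4]
Gen 3 (s1^-1): strand 1 crosses under strand 2. Perm now: [2 1 3 4]
Gen 4 (s1): strand 2 crosses over strand 1. Perm now: [1 2 3 4]

Answer: 1 2 3 4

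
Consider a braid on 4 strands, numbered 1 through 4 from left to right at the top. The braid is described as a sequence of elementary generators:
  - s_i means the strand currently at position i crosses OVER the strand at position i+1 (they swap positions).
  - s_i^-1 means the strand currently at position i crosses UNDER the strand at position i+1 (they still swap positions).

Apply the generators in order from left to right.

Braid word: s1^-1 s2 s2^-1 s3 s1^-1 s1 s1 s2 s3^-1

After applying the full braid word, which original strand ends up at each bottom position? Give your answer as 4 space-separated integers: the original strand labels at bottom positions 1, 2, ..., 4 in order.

Gen 1 (s1^-1): strand 1 crosses under strand 2. Perm now: [2 1 3 4]
Gen 2 (s2): strand 1 crosses over strand 3. Perm now: [2 3 1 4]
Gen 3 (s2^-1): strand 3 crosses under strand 1. Perm now: [2 1 3 4]
Gen 4 (s3): strand 3 crosses over strand 4. Perm now: [2 1 4 3]
Gen 5 (s1^-1): strand 2 crosses under strand 1. Perm now: [1 2 4 3]
Gen 6 (s1): strand 1 crosses over strand 2. Perm now: [2 1 4 3]
Gen 7 (s1): strand 2 crosses over strand 1. Perm now: [1 2 4 3]
Gen 8 (s2): strand 2 crosses over strand 4. Perm now: [1 4 2 3]
Gen 9 (s3^-1): strand 2 crosses under strand 3. Perm now: [1 4 3 2]

Answer: 1 4 3 2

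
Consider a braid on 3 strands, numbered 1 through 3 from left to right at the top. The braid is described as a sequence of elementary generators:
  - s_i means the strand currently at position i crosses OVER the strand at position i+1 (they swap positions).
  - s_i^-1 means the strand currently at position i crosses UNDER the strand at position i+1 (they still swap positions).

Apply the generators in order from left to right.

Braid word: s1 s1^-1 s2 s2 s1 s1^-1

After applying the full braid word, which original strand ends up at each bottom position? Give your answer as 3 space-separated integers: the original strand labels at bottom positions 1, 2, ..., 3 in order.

Answer: 1 2 3

Derivation:
Gen 1 (s1): strand 1 crosses over strand 2. Perm now: [2 1 3]
Gen 2 (s1^-1): strand 2 crosses under strand 1. Perm now: [1 2 3]
Gen 3 (s2): strand 2 crosses over strand 3. Perm now: [1 3 2]
Gen 4 (s2): strand 3 crosses over strand 2. Perm now: [1 2 3]
Gen 5 (s1): strand 1 crosses over strand 2. Perm now: [2 1 3]
Gen 6 (s1^-1): strand 2 crosses under strand 1. Perm now: [1 2 3]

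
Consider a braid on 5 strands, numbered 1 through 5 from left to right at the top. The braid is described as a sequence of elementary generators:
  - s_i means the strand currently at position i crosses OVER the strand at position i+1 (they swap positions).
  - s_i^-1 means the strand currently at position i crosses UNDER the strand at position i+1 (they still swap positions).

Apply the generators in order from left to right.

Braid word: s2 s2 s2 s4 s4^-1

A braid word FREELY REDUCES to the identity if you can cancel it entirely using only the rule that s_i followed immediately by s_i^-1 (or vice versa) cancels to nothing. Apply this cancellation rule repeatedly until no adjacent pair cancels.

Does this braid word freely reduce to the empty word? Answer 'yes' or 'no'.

Answer: no

Derivation:
Gen 1 (s2): push. Stack: [s2]
Gen 2 (s2): push. Stack: [s2 s2]
Gen 3 (s2): push. Stack: [s2 s2 s2]
Gen 4 (s4): push. Stack: [s2 s2 s2 s4]
Gen 5 (s4^-1): cancels prior s4. Stack: [s2 s2 s2]
Reduced word: s2 s2 s2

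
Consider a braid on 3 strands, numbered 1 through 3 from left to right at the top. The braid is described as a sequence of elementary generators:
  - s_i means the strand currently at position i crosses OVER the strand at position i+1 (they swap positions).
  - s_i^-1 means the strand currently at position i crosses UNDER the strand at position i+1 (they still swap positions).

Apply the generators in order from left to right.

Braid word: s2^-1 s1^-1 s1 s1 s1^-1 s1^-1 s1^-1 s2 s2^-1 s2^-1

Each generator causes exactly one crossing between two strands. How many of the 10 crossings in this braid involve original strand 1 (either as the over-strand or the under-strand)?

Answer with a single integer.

Answer: 6

Derivation:
Gen 1: crossing 2x3. Involves strand 1? no. Count so far: 0
Gen 2: crossing 1x3. Involves strand 1? yes. Count so far: 1
Gen 3: crossing 3x1. Involves strand 1? yes. Count so far: 2
Gen 4: crossing 1x3. Involves strand 1? yes. Count so far: 3
Gen 5: crossing 3x1. Involves strand 1? yes. Count so far: 4
Gen 6: crossing 1x3. Involves strand 1? yes. Count so far: 5
Gen 7: crossing 3x1. Involves strand 1? yes. Count so far: 6
Gen 8: crossing 3x2. Involves strand 1? no. Count so far: 6
Gen 9: crossing 2x3. Involves strand 1? no. Count so far: 6
Gen 10: crossing 3x2. Involves strand 1? no. Count so far: 6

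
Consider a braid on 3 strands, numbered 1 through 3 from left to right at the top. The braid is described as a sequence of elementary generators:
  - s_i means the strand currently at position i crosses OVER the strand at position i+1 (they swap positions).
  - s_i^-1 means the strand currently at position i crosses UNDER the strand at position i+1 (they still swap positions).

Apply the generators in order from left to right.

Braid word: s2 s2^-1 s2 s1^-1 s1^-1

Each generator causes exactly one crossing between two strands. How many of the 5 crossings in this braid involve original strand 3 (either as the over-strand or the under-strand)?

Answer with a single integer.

Answer: 5

Derivation:
Gen 1: crossing 2x3. Involves strand 3? yes. Count so far: 1
Gen 2: crossing 3x2. Involves strand 3? yes. Count so far: 2
Gen 3: crossing 2x3. Involves strand 3? yes. Count so far: 3
Gen 4: crossing 1x3. Involves strand 3? yes. Count so far: 4
Gen 5: crossing 3x1. Involves strand 3? yes. Count so far: 5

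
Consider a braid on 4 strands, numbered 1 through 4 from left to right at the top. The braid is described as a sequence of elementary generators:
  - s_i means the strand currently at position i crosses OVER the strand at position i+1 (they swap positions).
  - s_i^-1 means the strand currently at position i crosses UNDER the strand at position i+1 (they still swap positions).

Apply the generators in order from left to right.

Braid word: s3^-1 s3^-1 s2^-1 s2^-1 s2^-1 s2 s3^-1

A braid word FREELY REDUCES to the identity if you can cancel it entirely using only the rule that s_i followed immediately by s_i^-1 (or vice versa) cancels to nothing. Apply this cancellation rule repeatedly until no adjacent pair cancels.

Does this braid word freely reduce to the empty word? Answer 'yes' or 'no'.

Answer: no

Derivation:
Gen 1 (s3^-1): push. Stack: [s3^-1]
Gen 2 (s3^-1): push. Stack: [s3^-1 s3^-1]
Gen 3 (s2^-1): push. Stack: [s3^-1 s3^-1 s2^-1]
Gen 4 (s2^-1): push. Stack: [s3^-1 s3^-1 s2^-1 s2^-1]
Gen 5 (s2^-1): push. Stack: [s3^-1 s3^-1 s2^-1 s2^-1 s2^-1]
Gen 6 (s2): cancels prior s2^-1. Stack: [s3^-1 s3^-1 s2^-1 s2^-1]
Gen 7 (s3^-1): push. Stack: [s3^-1 s3^-1 s2^-1 s2^-1 s3^-1]
Reduced word: s3^-1 s3^-1 s2^-1 s2^-1 s3^-1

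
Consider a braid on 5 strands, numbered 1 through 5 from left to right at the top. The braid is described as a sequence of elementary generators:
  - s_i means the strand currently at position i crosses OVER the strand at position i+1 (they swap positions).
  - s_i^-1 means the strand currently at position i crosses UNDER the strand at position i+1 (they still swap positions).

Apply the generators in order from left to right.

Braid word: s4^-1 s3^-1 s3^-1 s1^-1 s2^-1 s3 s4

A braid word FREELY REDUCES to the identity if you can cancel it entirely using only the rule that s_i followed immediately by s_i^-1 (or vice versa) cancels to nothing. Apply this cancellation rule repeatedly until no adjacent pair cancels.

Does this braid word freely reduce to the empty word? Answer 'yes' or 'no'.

Gen 1 (s4^-1): push. Stack: [s4^-1]
Gen 2 (s3^-1): push. Stack: [s4^-1 s3^-1]
Gen 3 (s3^-1): push. Stack: [s4^-1 s3^-1 s3^-1]
Gen 4 (s1^-1): push. Stack: [s4^-1 s3^-1 s3^-1 s1^-1]
Gen 5 (s2^-1): push. Stack: [s4^-1 s3^-1 s3^-1 s1^-1 s2^-1]
Gen 6 (s3): push. Stack: [s4^-1 s3^-1 s3^-1 s1^-1 s2^-1 s3]
Gen 7 (s4): push. Stack: [s4^-1 s3^-1 s3^-1 s1^-1 s2^-1 s3 s4]
Reduced word: s4^-1 s3^-1 s3^-1 s1^-1 s2^-1 s3 s4

Answer: no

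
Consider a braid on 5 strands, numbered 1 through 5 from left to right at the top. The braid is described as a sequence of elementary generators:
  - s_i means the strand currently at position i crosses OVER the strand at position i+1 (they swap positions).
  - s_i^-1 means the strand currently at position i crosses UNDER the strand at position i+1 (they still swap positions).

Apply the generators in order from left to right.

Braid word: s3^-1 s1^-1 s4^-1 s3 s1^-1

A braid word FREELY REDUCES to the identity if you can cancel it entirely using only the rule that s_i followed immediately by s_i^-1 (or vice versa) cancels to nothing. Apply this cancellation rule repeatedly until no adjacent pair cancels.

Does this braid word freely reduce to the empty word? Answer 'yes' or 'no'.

Answer: no

Derivation:
Gen 1 (s3^-1): push. Stack: [s3^-1]
Gen 2 (s1^-1): push. Stack: [s3^-1 s1^-1]
Gen 3 (s4^-1): push. Stack: [s3^-1 s1^-1 s4^-1]
Gen 4 (s3): push. Stack: [s3^-1 s1^-1 s4^-1 s3]
Gen 5 (s1^-1): push. Stack: [s3^-1 s1^-1 s4^-1 s3 s1^-1]
Reduced word: s3^-1 s1^-1 s4^-1 s3 s1^-1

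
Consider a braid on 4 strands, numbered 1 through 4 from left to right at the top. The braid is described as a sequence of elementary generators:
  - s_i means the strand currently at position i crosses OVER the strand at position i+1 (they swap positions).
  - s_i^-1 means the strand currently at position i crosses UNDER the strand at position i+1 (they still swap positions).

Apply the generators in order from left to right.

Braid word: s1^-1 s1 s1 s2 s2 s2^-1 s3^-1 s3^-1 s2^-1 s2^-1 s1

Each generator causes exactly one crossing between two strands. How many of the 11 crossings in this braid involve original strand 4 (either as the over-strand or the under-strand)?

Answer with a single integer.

Gen 1: crossing 1x2. Involves strand 4? no. Count so far: 0
Gen 2: crossing 2x1. Involves strand 4? no. Count so far: 0
Gen 3: crossing 1x2. Involves strand 4? no. Count so far: 0
Gen 4: crossing 1x3. Involves strand 4? no. Count so far: 0
Gen 5: crossing 3x1. Involves strand 4? no. Count so far: 0
Gen 6: crossing 1x3. Involves strand 4? no. Count so far: 0
Gen 7: crossing 1x4. Involves strand 4? yes. Count so far: 1
Gen 8: crossing 4x1. Involves strand 4? yes. Count so far: 2
Gen 9: crossing 3x1. Involves strand 4? no. Count so far: 2
Gen 10: crossing 1x3. Involves strand 4? no. Count so far: 2
Gen 11: crossing 2x3. Involves strand 4? no. Count so far: 2

Answer: 2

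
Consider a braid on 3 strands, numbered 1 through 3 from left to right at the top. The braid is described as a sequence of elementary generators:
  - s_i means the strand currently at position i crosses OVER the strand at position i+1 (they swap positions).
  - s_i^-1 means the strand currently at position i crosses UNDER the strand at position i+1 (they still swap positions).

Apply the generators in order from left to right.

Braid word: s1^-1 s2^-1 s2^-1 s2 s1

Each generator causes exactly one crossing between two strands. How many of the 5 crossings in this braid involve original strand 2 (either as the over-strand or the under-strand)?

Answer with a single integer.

Gen 1: crossing 1x2. Involves strand 2? yes. Count so far: 1
Gen 2: crossing 1x3. Involves strand 2? no. Count so far: 1
Gen 3: crossing 3x1. Involves strand 2? no. Count so far: 1
Gen 4: crossing 1x3. Involves strand 2? no. Count so far: 1
Gen 5: crossing 2x3. Involves strand 2? yes. Count so far: 2

Answer: 2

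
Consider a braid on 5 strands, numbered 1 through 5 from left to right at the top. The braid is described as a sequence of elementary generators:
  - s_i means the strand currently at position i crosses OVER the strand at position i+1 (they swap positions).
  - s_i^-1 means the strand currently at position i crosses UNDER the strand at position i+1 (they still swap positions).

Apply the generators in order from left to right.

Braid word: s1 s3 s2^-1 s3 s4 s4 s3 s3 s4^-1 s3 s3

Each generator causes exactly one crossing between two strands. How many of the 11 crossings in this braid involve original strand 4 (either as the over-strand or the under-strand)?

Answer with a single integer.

Answer: 2

Derivation:
Gen 1: crossing 1x2. Involves strand 4? no. Count so far: 0
Gen 2: crossing 3x4. Involves strand 4? yes. Count so far: 1
Gen 3: crossing 1x4. Involves strand 4? yes. Count so far: 2
Gen 4: crossing 1x3. Involves strand 4? no. Count so far: 2
Gen 5: crossing 1x5. Involves strand 4? no. Count so far: 2
Gen 6: crossing 5x1. Involves strand 4? no. Count so far: 2
Gen 7: crossing 3x1. Involves strand 4? no. Count so far: 2
Gen 8: crossing 1x3. Involves strand 4? no. Count so far: 2
Gen 9: crossing 1x5. Involves strand 4? no. Count so far: 2
Gen 10: crossing 3x5. Involves strand 4? no. Count so far: 2
Gen 11: crossing 5x3. Involves strand 4? no. Count so far: 2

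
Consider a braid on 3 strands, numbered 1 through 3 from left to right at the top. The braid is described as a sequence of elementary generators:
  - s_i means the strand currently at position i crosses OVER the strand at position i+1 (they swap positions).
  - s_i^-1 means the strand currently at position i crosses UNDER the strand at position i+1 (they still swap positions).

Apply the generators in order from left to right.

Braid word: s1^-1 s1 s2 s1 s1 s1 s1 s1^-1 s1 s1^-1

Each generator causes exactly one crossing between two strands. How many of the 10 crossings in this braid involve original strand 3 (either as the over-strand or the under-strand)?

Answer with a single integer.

Gen 1: crossing 1x2. Involves strand 3? no. Count so far: 0
Gen 2: crossing 2x1. Involves strand 3? no. Count so far: 0
Gen 3: crossing 2x3. Involves strand 3? yes. Count so far: 1
Gen 4: crossing 1x3. Involves strand 3? yes. Count so far: 2
Gen 5: crossing 3x1. Involves strand 3? yes. Count so far: 3
Gen 6: crossing 1x3. Involves strand 3? yes. Count so far: 4
Gen 7: crossing 3x1. Involves strand 3? yes. Count so far: 5
Gen 8: crossing 1x3. Involves strand 3? yes. Count so far: 6
Gen 9: crossing 3x1. Involves strand 3? yes. Count so far: 7
Gen 10: crossing 1x3. Involves strand 3? yes. Count so far: 8

Answer: 8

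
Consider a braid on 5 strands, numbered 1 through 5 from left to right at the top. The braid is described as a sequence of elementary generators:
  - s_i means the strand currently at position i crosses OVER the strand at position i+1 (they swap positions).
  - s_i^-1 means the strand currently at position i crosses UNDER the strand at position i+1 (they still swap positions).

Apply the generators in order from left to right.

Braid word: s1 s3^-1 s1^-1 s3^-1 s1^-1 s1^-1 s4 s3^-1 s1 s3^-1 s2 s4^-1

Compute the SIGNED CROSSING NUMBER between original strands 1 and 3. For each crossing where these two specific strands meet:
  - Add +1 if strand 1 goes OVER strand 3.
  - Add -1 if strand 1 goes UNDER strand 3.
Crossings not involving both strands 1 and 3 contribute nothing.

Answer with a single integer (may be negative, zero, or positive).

Gen 1: crossing 1x2. Both 1&3? no. Sum: 0
Gen 2: crossing 3x4. Both 1&3? no. Sum: 0
Gen 3: crossing 2x1. Both 1&3? no. Sum: 0
Gen 4: crossing 4x3. Both 1&3? no. Sum: 0
Gen 5: crossing 1x2. Both 1&3? no. Sum: 0
Gen 6: crossing 2x1. Both 1&3? no. Sum: 0
Gen 7: crossing 4x5. Both 1&3? no. Sum: 0
Gen 8: crossing 3x5. Both 1&3? no. Sum: 0
Gen 9: crossing 1x2. Both 1&3? no. Sum: 0
Gen 10: crossing 5x3. Both 1&3? no. Sum: 0
Gen 11: 1 over 3. Both 1&3? yes. Contrib: +1. Sum: 1
Gen 12: crossing 5x4. Both 1&3? no. Sum: 1

Answer: 1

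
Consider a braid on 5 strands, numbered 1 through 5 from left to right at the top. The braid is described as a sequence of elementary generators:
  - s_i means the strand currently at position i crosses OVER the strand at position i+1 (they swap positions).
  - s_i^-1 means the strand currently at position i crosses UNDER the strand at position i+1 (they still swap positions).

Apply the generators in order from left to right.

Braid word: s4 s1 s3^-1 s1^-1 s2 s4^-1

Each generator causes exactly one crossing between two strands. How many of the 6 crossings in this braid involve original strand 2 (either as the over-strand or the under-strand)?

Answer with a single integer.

Gen 1: crossing 4x5. Involves strand 2? no. Count so far: 0
Gen 2: crossing 1x2. Involves strand 2? yes. Count so far: 1
Gen 3: crossing 3x5. Involves strand 2? no. Count so far: 1
Gen 4: crossing 2x1. Involves strand 2? yes. Count so far: 2
Gen 5: crossing 2x5. Involves strand 2? yes. Count so far: 3
Gen 6: crossing 3x4. Involves strand 2? no. Count so far: 3

Answer: 3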